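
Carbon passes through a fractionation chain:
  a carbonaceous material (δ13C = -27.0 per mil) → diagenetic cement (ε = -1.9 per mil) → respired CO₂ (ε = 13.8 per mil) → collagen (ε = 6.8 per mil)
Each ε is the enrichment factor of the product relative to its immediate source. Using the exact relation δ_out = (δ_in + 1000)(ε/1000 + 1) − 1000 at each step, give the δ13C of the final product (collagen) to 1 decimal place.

-8.8 per mil

step 1: δ = (-27.00 + 1000)·(-1.9/1000 + 1) − 1000 = -28.85 per mil
step 2: δ = (-28.85 + 1000)·(13.8/1000 + 1) − 1000 = -15.45 per mil
step 3: δ = (-15.45 + 1000)·(6.8/1000 + 1) − 1000 = -8.75 per mil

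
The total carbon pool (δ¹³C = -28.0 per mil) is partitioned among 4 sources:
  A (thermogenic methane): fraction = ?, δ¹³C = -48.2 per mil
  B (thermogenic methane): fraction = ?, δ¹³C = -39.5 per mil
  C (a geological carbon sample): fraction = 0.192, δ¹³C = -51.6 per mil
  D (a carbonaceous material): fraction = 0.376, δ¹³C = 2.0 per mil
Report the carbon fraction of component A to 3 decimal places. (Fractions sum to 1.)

0.205

Let f_A and f_B be the unknown fractions; fractions sum to 1 so f_A + f_B = 0.432.
Mass balance: Σ fᵢ·δᵢ = δ_bulk ⇒ f_A·(-48.2) + f_B·(-39.5) = -28.0 − (-9.155) = -18.845
Substitute f_B = 0.432 − f_A:
f_A·(-48.2 − -39.5) = -18.845 − 0.432×(-39.5) = -1.781
f_A = -1.781 / -8.7 = 0.2047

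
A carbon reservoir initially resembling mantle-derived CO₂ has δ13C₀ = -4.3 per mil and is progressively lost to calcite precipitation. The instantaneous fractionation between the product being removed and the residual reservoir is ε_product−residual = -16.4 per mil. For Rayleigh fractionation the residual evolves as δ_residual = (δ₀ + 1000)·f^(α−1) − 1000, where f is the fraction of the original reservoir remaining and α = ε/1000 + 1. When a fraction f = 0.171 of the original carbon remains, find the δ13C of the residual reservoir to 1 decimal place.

Rayleigh residual: δ_res = (δ₀ + 1000)·f^(α−1) − 1000
α = ε/1000 + 1 = 0.98360, so α − 1 = -0.01640
f^(α−1) = 0.171^(-0.01640) = 1.029387
δ_res = (-4.3 + 1000) × 1.029387 − 1000 = 1024.961 − 1000 = 24.96 per mil

25.0 per mil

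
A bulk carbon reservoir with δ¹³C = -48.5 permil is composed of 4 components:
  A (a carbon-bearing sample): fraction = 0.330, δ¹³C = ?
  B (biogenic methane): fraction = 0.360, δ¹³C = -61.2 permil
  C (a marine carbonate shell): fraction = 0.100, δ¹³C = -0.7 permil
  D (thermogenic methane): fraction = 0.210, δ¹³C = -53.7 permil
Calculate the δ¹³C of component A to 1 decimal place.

-45.8 permil

Isotope mass balance: δ_bulk = Σ fᵢ·δᵢ.
-48.5 = 0.330×δ_A + 0.360×(-61.2) + 0.100×(-0.7) + 0.210×(-53.7)
0.330·δ_A = -48.5 − (-33.379) = -15.121
δ_A = -15.121 / 0.330 = -45.82 permil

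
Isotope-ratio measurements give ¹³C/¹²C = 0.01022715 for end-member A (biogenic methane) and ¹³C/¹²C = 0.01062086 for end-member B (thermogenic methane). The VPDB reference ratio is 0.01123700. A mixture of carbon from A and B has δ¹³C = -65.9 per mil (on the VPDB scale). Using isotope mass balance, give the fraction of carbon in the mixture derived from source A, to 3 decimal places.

0.316

δ_A = (0.01022715/0.01123700 − 1)×1000 = (0.910132 − 1)×1000 = -89.868 per mil
δ_B = (0.01062086/0.01123700 − 1)×1000 = (0.945169 − 1)×1000 = -54.831 per mil
f_A = (δ_mix − δ_B)/(δ_A − δ_B) = (-65.9 − (-54.831))/(-89.868 − (-54.831))
f_A = -11.069 / -35.037 = 0.3159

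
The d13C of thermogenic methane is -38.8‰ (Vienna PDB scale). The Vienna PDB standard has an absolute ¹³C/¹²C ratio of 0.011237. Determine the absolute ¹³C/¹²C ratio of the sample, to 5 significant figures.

R_sample = R_standard × (d13C/1000 + 1)
R_sample = 0.011237 × (-38.8/1000 + 1) = 0.011237 × 0.961200
R_sample = 0.0108010

0.010801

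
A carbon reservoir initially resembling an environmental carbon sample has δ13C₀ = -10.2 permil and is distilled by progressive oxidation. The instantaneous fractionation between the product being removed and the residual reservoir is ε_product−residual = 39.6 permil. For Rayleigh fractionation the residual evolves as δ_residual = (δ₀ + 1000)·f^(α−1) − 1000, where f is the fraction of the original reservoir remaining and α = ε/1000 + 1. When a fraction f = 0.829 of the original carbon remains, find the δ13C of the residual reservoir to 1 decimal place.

Rayleigh residual: δ_res = (δ₀ + 1000)·f^(α−1) − 1000
α = ε/1000 + 1 = 1.03960, so α − 1 = 0.03960
f^(α−1) = 0.829^(0.03960) = 0.992601
δ_res = (-10.2 + 1000) × 0.992601 − 1000 = 982.477 − 1000 = -17.52 permil

-17.5 permil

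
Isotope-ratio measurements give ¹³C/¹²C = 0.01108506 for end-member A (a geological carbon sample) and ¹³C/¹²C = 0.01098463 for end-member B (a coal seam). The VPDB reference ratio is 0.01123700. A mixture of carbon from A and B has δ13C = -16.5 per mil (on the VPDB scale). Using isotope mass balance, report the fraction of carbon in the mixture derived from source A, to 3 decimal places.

δ_A = (0.01108506/0.01123700 − 1)×1000 = (0.986479 − 1)×1000 = -13.521 per mil
δ_B = (0.01098463/0.01123700 − 1)×1000 = (0.977541 − 1)×1000 = -22.459 per mil
f_A = (δ_mix − δ_B)/(δ_A − δ_B) = (-16.5 − (-22.459))/(-13.521 − (-22.459))
f_A = 5.959 / 8.937 = 0.6667

0.667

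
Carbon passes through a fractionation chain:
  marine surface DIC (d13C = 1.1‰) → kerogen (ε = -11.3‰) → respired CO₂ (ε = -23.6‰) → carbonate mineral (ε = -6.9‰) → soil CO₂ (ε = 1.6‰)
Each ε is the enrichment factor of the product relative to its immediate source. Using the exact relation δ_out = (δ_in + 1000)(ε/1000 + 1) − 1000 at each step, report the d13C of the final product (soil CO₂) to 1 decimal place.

-38.7‰

step 1: δ = (1.10 + 1000)·(-11.3/1000 + 1) − 1000 = -10.21‰
step 2: δ = (-10.21 + 1000)·(-23.6/1000 + 1) − 1000 = -33.57‰
step 3: δ = (-33.57 + 1000)·(-6.9/1000 + 1) − 1000 = -40.24‰
step 4: δ = (-40.24 + 1000)·(1.6/1000 + 1) − 1000 = -38.70‰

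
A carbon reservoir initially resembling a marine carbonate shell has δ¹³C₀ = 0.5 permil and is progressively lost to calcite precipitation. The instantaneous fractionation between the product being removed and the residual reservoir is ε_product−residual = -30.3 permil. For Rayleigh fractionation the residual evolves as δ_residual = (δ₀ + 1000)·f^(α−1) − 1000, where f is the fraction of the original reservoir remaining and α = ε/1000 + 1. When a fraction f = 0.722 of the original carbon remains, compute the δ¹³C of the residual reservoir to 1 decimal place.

Rayleigh residual: δ_res = (δ₀ + 1000)·f^(α−1) − 1000
α = ε/1000 + 1 = 0.96970, so α − 1 = -0.03030
f^(α−1) = 0.722^(-0.03030) = 1.009918
δ_res = (0.5 + 1000) × 1.009918 − 1000 = 1010.423 − 1000 = 10.42 permil

10.4 permil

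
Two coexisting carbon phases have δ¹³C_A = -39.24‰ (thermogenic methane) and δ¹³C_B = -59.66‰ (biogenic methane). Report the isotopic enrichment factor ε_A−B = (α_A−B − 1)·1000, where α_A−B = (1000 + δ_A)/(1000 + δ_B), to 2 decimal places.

21.72‰

α_A−B = (1000 + -39.24) / (1000 + -59.66) = 960.76 / 940.34 = 1.021716
ε_A−B = (1.021716 − 1) × 1000 = 21.716‰
(The approximation ε ≈ δ_A − δ_B would give 20.42‰.)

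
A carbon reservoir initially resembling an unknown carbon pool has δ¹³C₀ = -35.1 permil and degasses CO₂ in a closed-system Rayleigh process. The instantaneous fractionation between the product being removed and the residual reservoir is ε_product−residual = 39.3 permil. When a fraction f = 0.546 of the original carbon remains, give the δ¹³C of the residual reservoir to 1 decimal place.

-57.8 permil

Rayleigh residual: δ_res = (δ₀ + 1000)·f^(α−1) − 1000
α = ε/1000 + 1 = 1.03930, so α − 1 = 0.03930
f^(α−1) = 0.546^(0.03930) = 0.976499
δ_res = (-35.1 + 1000) × 0.976499 − 1000 = 942.224 − 1000 = -57.78 permil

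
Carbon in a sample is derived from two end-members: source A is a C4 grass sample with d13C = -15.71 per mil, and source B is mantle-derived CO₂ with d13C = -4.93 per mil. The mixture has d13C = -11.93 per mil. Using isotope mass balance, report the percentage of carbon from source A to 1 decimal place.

64.9%

δ_mix = f_A·δ_A + (1 − f_A)·δ_B  ⇒  f_A = (δ_mix − δ_B)/(δ_A − δ_B)
f_A = (-11.93 − (-4.93)) / (-15.71 − (-4.93))
f_A = -7.00 / -10.78 = 0.6494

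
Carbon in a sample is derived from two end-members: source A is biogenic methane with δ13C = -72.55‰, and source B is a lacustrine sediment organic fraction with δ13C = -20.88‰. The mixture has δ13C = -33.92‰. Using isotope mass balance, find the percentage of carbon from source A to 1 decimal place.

δ_mix = f_A·δ_A + (1 − f_A)·δ_B  ⇒  f_A = (δ_mix − δ_B)/(δ_A − δ_B)
f_A = (-33.92 − (-20.88)) / (-72.55 − (-20.88))
f_A = -13.04 / -51.67 = 0.2524

25.2%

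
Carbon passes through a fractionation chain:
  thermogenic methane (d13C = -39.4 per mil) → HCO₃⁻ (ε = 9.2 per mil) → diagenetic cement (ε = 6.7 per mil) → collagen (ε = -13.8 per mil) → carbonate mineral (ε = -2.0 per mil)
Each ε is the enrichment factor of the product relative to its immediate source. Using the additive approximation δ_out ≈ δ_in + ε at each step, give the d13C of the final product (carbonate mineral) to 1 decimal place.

step 1: δ ≈ -39.4 + (9.2) = -30.2 per mil
step 2: δ ≈ -30.2 + (6.7) = -23.5 per mil
step 3: δ ≈ -23.5 + (-13.8) = -37.3 per mil
step 4: δ ≈ -37.3 + (-2.0) = -39.3 per mil

-39.3 per mil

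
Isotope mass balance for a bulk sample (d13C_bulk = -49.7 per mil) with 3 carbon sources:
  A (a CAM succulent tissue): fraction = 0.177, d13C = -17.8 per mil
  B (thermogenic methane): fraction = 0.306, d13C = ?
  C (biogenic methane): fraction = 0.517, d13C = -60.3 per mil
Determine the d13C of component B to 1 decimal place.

-50.2 per mil

Isotope mass balance: δ_bulk = Σ fᵢ·δᵢ.
-49.7 = 0.177×(-17.8) + 0.306×δ_B + 0.517×(-60.3)
0.306·δ_B = -49.7 − (-34.326) = -15.374
δ_B = -15.374 / 0.306 = -50.24 per mil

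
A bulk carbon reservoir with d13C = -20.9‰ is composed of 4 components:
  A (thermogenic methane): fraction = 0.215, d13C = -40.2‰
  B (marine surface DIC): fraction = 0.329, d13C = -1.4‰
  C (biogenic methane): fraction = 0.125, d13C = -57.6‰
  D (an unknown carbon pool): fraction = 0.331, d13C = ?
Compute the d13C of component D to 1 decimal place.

Isotope mass balance: δ_bulk = Σ fᵢ·δᵢ.
-20.9 = 0.215×(-40.2) + 0.329×(-1.4) + 0.125×(-57.6) + 0.331×δ_D
0.331·δ_D = -20.9 − (-16.304) = -4.596
δ_D = -4.596 / 0.331 = -13.89‰

-13.9‰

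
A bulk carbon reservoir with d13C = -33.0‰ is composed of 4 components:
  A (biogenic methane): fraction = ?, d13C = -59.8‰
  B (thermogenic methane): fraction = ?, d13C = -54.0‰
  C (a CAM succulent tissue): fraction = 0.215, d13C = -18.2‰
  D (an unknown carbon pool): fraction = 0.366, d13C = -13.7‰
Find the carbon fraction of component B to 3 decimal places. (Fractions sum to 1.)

Let f_B and f_A be the unknown fractions; fractions sum to 1 so f_B + f_A = 0.419.
Mass balance: Σ fᵢ·δᵢ = δ_bulk ⇒ f_B·(-54.0) + f_A·(-59.8) = -33.0 − (-8.927) = -24.073
Substitute f_A = 0.419 − f_B:
f_B·(-54.0 − -59.8) = -24.073 − 0.419×(-59.8) = 0.983
f_B = 0.983 / 5.8 = 0.1696

0.170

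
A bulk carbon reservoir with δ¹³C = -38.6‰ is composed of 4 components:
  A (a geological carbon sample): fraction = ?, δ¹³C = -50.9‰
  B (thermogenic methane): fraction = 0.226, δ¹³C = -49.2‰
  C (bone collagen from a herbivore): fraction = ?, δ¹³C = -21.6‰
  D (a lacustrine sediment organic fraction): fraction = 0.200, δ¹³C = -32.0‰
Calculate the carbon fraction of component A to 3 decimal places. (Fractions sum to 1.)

0.296

Let f_A and f_C be the unknown fractions; fractions sum to 1 so f_A + f_C = 0.574.
Mass balance: Σ fᵢ·δᵢ = δ_bulk ⇒ f_A·(-50.9) + f_C·(-21.6) = -38.6 − (-17.519) = -21.081
Substitute f_C = 0.574 − f_A:
f_A·(-50.9 − -21.6) = -21.081 − 0.574×(-21.6) = -8.682
f_A = -8.682 / -29.3 = 0.2963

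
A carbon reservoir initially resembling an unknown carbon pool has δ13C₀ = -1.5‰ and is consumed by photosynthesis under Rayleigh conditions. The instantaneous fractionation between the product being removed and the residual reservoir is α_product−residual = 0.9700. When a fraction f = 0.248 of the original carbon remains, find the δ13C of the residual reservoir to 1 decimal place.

41.2‰

Rayleigh residual: δ_res = (δ₀ + 1000)·f^(α−1) − 1000
α − 1 = -0.03000
f^(α−1) = 0.248^(-0.03000) = 1.042717
δ_res = (-1.5 + 1000) × 1.042717 − 1000 = 1041.153 − 1000 = 41.15‰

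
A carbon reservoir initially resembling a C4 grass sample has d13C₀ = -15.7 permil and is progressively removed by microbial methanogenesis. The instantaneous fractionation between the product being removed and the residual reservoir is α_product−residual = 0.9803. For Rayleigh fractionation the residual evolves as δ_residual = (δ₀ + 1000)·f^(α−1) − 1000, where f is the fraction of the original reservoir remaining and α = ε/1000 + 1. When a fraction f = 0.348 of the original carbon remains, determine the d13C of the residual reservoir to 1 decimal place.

Rayleigh residual: δ_res = (δ₀ + 1000)·f^(α−1) − 1000
α − 1 = -0.01970
f^(α−1) = 0.348^(-0.01970) = 1.021012
δ_res = (-15.7 + 1000) × 1.021012 − 1000 = 1004.982 − 1000 = 4.98 permil

5.0 permil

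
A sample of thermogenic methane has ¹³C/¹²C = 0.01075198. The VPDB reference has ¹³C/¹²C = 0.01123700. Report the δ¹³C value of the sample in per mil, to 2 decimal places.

-43.16 per mil

δ¹³C = (R_sample / R_standard − 1) × 1000
R_sample / R_standard = 0.01075198 / 0.01123700 = 0.956837
δ¹³C = (0.956837 − 1) × 1000 = -43.163 per mil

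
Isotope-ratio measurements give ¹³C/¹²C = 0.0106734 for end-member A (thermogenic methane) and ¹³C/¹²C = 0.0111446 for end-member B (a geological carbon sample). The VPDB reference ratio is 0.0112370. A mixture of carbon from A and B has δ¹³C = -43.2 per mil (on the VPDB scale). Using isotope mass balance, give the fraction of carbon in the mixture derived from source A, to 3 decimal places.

0.834

δ_A = (0.0106734/0.0112370 − 1)×1000 = (0.949844 − 1)×1000 = -50.156 per mil
δ_B = (0.0111446/0.0112370 − 1)×1000 = (0.991777 − 1)×1000 = -8.223 per mil
f_A = (δ_mix − δ_B)/(δ_A − δ_B) = (-43.2 − (-8.223))/(-50.156 − (-8.223))
f_A = -34.977 / -41.933 = 0.8341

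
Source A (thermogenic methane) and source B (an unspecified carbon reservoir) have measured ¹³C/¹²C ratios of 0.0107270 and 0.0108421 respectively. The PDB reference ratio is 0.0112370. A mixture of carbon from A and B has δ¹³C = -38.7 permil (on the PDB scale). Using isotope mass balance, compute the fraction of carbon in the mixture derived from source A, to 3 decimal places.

δ_A = (0.0107270/0.0112370 − 1)×1000 = (0.954614 − 1)×1000 = -45.386 permil
δ_B = (0.0108421/0.0112370 − 1)×1000 = (0.964857 − 1)×1000 = -35.143 permil
f_A = (δ_mix − δ_B)/(δ_A − δ_B) = (-38.7 − (-35.143))/(-45.386 − (-35.143))
f_A = -3.557 / -10.243 = 0.3473

0.347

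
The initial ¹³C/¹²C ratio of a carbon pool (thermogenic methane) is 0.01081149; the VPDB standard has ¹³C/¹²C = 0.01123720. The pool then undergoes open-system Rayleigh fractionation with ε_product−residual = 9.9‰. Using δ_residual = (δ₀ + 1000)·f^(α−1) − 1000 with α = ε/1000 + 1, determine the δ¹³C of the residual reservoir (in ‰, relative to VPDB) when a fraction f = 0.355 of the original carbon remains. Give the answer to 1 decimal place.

δ₀ = (0.01081149/0.01123720 − 1)×1000 = (0.962116 − 1)×1000 = -37.884‰
α − 1 = ε/1000 = 0.0099
f^(α−1) = 0.355^(0.0099) = 0.989800
δ_res = (-37.884 + 1000) × 0.989800 − 1000 = 952.302 − 1000 = -47.70‰

-47.7‰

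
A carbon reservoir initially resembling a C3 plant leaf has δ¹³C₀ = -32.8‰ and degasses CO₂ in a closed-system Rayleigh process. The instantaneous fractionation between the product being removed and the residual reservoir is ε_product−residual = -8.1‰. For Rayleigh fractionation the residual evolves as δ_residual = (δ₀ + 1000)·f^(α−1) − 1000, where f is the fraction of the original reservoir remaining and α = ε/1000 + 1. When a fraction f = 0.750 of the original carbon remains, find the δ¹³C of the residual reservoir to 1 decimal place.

-30.5‰

Rayleigh residual: δ_res = (δ₀ + 1000)·f^(α−1) − 1000
α = ε/1000 + 1 = 0.99190, so α − 1 = -0.00810
f^(α−1) = 0.750^(-0.00810) = 1.002333
δ_res = (-32.8 + 1000) × 1.002333 − 1000 = 969.456 − 1000 = -30.54‰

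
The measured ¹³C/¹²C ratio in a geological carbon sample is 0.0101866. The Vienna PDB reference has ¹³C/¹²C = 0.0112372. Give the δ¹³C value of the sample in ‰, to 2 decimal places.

δ¹³C = (R_sample / R_standard − 1) × 1000
R_sample / R_standard = 0.0101866 / 0.0112372 = 0.906507
δ¹³C = (0.906507 − 1) × 1000 = -93.493‰

-93.49‰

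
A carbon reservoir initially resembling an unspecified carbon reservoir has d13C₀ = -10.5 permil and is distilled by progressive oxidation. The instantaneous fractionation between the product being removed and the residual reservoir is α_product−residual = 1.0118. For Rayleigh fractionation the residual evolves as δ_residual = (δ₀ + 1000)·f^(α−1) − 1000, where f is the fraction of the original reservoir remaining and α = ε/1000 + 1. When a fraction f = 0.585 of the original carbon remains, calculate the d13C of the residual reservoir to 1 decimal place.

-16.7 permil

Rayleigh residual: δ_res = (δ₀ + 1000)·f^(α−1) − 1000
α − 1 = 0.01180
f^(α−1) = 0.585^(0.01180) = 0.993693
δ_res = (-10.5 + 1000) × 0.993693 − 1000 = 983.260 − 1000 = -16.74 permil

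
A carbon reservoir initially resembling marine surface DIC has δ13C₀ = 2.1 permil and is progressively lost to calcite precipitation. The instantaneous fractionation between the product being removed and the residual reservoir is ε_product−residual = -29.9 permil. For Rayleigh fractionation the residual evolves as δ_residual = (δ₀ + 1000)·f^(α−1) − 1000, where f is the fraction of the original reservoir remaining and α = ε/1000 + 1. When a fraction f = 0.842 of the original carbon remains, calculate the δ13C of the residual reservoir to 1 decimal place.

Rayleigh residual: δ_res = (δ₀ + 1000)·f^(α−1) − 1000
α = ε/1000 + 1 = 0.97010, so α − 1 = -0.02990
f^(α−1) = 0.842^(-0.02990) = 1.005155
δ_res = (2.1 + 1000) × 1.005155 − 1000 = 1007.266 − 1000 = 7.27 permil

7.3 permil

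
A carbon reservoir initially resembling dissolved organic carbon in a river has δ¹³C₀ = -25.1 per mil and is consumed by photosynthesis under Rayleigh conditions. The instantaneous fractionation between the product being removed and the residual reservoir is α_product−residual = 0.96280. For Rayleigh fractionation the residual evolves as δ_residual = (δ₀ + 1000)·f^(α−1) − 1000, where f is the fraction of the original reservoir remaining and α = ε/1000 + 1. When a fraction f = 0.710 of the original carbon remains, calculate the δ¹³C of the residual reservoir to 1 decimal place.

Rayleigh residual: δ_res = (δ₀ + 1000)·f^(α−1) − 1000
α − 1 = -0.03720
f^(α−1) = 0.710^(-0.03720) = 1.012822
δ_res = (-25.1 + 1000) × 1.012822 − 1000 = 987.400 − 1000 = -12.60 per mil

-12.6 per mil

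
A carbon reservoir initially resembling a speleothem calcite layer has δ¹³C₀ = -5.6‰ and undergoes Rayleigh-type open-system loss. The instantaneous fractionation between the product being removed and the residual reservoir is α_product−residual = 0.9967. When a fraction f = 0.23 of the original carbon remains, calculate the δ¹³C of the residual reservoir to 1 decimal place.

Rayleigh residual: δ_res = (δ₀ + 1000)·f^(α−1) − 1000
α − 1 = -0.00330
f^(α−1) = 0.23^(-0.00330) = 1.004862
δ_res = (-5.6 + 1000) × 1.004862 − 1000 = 999.234 − 1000 = -0.77‰

-0.8‰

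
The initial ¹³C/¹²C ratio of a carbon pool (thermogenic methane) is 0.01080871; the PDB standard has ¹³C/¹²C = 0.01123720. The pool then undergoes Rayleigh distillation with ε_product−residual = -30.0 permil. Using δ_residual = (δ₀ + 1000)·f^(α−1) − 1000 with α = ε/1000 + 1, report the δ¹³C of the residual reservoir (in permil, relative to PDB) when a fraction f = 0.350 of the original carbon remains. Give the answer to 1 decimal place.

δ₀ = (0.01080871/0.01123720 − 1)×1000 = (0.961869 − 1)×1000 = -38.131 permil
α − 1 = ε/1000 = -0.0300
f^(α−1) = 0.350^(-0.0300) = 1.031996
δ_res = (-38.131 + 1000) × 1.031996 − 1000 = 992.644 − 1000 = -7.36 permil

-7.4 permil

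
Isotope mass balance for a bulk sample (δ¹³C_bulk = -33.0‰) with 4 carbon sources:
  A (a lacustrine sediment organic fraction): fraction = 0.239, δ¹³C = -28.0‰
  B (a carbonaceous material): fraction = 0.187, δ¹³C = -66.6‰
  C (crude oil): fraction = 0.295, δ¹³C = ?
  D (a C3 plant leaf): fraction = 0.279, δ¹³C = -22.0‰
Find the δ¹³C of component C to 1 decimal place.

Isotope mass balance: δ_bulk = Σ fᵢ·δᵢ.
-33.0 = 0.239×(-28.0) + 0.187×(-66.6) + 0.295×δ_C + 0.279×(-22.0)
0.295·δ_C = -33.0 − (-25.284) = -7.716
δ_C = -7.716 / 0.295 = -26.16‰

-26.2‰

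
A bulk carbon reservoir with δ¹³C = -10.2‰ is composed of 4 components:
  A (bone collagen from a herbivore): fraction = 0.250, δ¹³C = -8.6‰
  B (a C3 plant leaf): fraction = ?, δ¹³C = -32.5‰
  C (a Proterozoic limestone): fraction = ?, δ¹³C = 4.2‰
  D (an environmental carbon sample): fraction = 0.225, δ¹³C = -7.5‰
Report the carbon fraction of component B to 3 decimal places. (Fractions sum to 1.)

0.233

Let f_B and f_C be the unknown fractions; fractions sum to 1 so f_B + f_C = 0.525.
Mass balance: Σ fᵢ·δᵢ = δ_bulk ⇒ f_B·(-32.5) + f_C·(4.2) = -10.2 − (-3.837) = -6.362
Substitute f_C = 0.525 − f_B:
f_B·(-32.5 − 4.2) = -6.362 − 0.525×(4.2) = -8.567
f_B = -8.567 / -36.7 = 0.2334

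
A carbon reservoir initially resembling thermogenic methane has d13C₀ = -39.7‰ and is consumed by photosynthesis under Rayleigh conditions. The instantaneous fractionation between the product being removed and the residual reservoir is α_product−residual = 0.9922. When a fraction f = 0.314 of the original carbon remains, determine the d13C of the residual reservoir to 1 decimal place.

Rayleigh residual: δ_res = (δ₀ + 1000)·f^(α−1) − 1000
α − 1 = -0.00780
f^(α−1) = 0.314^(-0.00780) = 1.009076
δ_res = (-39.7 + 1000) × 1.009076 − 1000 = 969.016 − 1000 = -30.98‰

-31.0‰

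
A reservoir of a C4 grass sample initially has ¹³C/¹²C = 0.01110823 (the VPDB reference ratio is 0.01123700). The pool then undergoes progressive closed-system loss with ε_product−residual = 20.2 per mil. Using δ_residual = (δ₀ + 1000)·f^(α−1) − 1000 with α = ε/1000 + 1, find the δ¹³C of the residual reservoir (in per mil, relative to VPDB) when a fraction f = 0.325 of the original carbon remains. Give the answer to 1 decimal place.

δ₀ = (0.01110823/0.01123700 − 1)×1000 = (0.988541 − 1)×1000 = -11.459 per mil
α − 1 = ε/1000 = 0.0202
f^(α−1) = 0.325^(0.0202) = 0.977552
δ_res = (-11.459 + 1000) × 0.977552 − 1000 = 966.350 − 1000 = -33.65 per mil

-33.6 per mil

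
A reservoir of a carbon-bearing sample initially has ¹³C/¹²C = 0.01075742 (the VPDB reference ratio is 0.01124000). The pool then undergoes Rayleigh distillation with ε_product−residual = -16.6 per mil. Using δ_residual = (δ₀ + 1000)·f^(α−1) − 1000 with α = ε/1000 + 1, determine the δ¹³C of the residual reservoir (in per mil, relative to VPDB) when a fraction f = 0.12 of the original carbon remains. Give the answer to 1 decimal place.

-8.6 per mil

δ₀ = (0.01075742/0.01124000 − 1)×1000 = (0.957066 − 1)×1000 = -42.934 per mil
α − 1 = ε/1000 = -0.0166
f^(α−1) = 0.12^(-0.0166) = 1.035823
δ_res = (-42.934 + 1000) × 1.035823 − 1000 = 991.351 − 1000 = -8.65 per mil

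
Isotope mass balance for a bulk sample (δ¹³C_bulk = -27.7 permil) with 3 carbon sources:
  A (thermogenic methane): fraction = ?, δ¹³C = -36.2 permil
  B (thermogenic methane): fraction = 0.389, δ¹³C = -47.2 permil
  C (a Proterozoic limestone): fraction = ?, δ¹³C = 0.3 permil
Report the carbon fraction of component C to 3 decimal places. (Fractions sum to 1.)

0.350

Let f_C and f_A be the unknown fractions; fractions sum to 1 so f_C + f_A = 0.611.
Mass balance: Σ fᵢ·δᵢ = δ_bulk ⇒ f_C·(0.3) + f_A·(-36.2) = -27.7 − (-18.361) = -9.339
Substitute f_A = 0.611 − f_C:
f_C·(0.3 − -36.2) = -9.339 − 0.611×(-36.2) = 12.779
f_C = 12.779 / 36.5 = 0.3501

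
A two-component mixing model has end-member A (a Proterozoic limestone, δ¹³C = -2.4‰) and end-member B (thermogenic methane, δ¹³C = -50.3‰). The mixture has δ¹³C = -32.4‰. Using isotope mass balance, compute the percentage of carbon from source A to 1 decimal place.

37.4%

δ_mix = f_A·δ_A + (1 − f_A)·δ_B  ⇒  f_A = (δ_mix − δ_B)/(δ_A − δ_B)
f_A = (-32.4 − (-50.3)) / (-2.4 − (-50.3))
f_A = 17.9 / 47.9 = 0.3737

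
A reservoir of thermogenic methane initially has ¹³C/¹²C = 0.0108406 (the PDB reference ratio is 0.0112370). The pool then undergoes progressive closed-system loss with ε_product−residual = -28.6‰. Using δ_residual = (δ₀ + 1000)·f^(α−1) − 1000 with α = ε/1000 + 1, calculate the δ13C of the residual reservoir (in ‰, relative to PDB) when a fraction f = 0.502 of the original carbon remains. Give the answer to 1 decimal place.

-16.1‰

δ₀ = (0.0108406/0.0112370 − 1)×1000 = (0.964724 − 1)×1000 = -35.276‰
α − 1 = ε/1000 = -0.0286
f^(α−1) = 0.502^(-0.0286) = 1.019905
δ_res = (-35.276 + 1000) × 1.019905 − 1000 = 983.927 − 1000 = -16.07‰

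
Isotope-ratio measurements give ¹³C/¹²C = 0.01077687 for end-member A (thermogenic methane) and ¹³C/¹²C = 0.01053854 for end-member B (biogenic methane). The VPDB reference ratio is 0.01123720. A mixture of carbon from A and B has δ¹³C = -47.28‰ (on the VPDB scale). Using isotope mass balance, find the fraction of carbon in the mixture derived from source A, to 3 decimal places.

δ_A = (0.01077687/0.01123720 − 1)×1000 = (0.959035 − 1)×1000 = -40.965‰
δ_B = (0.01053854/0.01123720 − 1)×1000 = (0.937826 − 1)×1000 = -62.174‰
f_A = (δ_mix − δ_B)/(δ_A − δ_B) = (-47.28 − (-62.174))/(-40.965 − (-62.174))
f_A = 14.894 / 21.209 = 0.7022

0.702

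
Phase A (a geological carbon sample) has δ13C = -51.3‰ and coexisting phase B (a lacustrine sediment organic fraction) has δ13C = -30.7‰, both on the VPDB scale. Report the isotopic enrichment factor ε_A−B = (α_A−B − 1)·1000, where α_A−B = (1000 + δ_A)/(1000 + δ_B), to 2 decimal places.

α_A−B = (1000 + -51.3) / (1000 + -30.7) = 948.7 / 969.3 = 0.978748
ε_A−B = (0.978748 − 1) × 1000 = -21.252‰
(The approximation ε ≈ δ_A − δ_B would give -20.6‰.)

-21.25‰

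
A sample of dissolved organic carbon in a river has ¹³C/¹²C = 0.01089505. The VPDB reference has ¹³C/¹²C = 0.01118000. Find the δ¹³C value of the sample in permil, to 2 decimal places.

δ¹³C = (R_sample / R_standard − 1) × 1000
R_sample / R_standard = 0.01089505 / 0.01118000 = 0.974513
δ¹³C = (0.974513 − 1) × 1000 = -25.487 permil

-25.49 permil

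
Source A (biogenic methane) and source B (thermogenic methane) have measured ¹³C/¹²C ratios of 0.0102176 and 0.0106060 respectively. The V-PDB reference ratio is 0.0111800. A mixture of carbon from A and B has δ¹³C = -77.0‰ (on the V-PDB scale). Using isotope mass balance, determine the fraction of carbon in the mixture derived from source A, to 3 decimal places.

0.739

δ_A = (0.0102176/0.0111800 − 1)×1000 = (0.913918 − 1)×1000 = -86.082‰
δ_B = (0.0106060/0.0111800 − 1)×1000 = (0.948658 − 1)×1000 = -51.342‰
f_A = (δ_mix − δ_B)/(δ_A − δ_B) = (-77.0 − (-51.342))/(-86.082 − (-51.342))
f_A = -25.658 / -34.741 = 0.7386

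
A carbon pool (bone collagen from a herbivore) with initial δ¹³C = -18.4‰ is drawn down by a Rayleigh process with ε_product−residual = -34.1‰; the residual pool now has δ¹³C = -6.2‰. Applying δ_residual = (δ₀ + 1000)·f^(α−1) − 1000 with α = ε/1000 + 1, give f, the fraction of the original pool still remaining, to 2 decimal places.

α − 1 = ε/1000 = -0.0341
(δ_res + 1000)/(δ₀ + 1000) = (-6.2 + 1000)/(-18.4 + 1000) = 993.8/981.6 = 1.012429
f = 1.012429^(1/-0.0341) = exp(ln(1.012429)/-0.0341) = exp(0.01235/-0.0341)
f = exp(-0.3622) = 0.6961

0.70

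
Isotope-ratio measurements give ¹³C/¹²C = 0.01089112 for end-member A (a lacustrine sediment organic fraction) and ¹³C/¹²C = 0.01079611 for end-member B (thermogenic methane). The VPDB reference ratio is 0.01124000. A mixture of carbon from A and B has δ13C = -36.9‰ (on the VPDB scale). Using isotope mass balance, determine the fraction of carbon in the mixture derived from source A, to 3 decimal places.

δ_A = (0.01089112/0.01124000 − 1)×1000 = (0.968961 − 1)×1000 = -31.039‰
δ_B = (0.01079611/0.01124000 − 1)×1000 = (0.960508 − 1)×1000 = -39.492‰
f_A = (δ_mix − δ_B)/(δ_A − δ_B) = (-36.9 − (-39.492))/(-31.039 − (-39.492))
f_A = 2.592 / 8.453 = 0.3066

0.307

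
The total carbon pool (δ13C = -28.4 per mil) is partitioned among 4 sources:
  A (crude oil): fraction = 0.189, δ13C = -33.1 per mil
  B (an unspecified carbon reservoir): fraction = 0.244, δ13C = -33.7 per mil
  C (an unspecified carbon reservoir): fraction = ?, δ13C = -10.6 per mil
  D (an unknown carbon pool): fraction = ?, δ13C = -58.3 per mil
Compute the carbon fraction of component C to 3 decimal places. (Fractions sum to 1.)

0.401

Let f_C and f_D be the unknown fractions; fractions sum to 1 so f_C + f_D = 0.567.
Mass balance: Σ fᵢ·δᵢ = δ_bulk ⇒ f_C·(-10.6) + f_D·(-58.3) = -28.4 − (-14.479) = -13.921
Substitute f_D = 0.567 − f_C:
f_C·(-10.6 − -58.3) = -13.921 − 0.567×(-58.3) = 19.135
f_C = 19.135 / 47.7 = 0.4011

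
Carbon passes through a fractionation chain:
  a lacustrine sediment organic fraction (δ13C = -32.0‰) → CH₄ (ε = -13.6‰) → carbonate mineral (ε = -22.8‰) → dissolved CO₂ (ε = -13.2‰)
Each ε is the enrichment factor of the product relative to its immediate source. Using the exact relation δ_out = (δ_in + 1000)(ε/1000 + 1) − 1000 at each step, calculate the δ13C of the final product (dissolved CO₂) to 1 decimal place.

-79.3‰

step 1: δ = (-32.00 + 1000)·(-13.6/1000 + 1) − 1000 = -45.16‰
step 2: δ = (-45.16 + 1000)·(-22.8/1000 + 1) − 1000 = -66.94‰
step 3: δ = (-66.94 + 1000)·(-13.2/1000 + 1) − 1000 = -79.25‰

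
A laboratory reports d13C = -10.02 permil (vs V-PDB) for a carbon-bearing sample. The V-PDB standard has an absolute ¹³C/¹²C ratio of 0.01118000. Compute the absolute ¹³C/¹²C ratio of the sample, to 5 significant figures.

R_sample = R_standard × (d13C/1000 + 1)
R_sample = 0.01118000 × (-10.02/1000 + 1) = 0.01118000 × 0.989980
R_sample = 0.0110680

0.011068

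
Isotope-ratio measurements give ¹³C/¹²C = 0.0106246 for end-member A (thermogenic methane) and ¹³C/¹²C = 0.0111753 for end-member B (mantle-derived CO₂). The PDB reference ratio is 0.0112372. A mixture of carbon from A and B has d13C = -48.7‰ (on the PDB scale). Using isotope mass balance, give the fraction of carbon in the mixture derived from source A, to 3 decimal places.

δ_A = (0.0106246/0.0112372 − 1)×1000 = (0.945485 − 1)×1000 = -54.515‰
δ_B = (0.0111753/0.0112372 − 1)×1000 = (0.994492 − 1)×1000 = -5.508‰
f_A = (δ_mix − δ_B)/(δ_A − δ_B) = (-48.7 − (-5.508))/(-54.515 − (-5.508))
f_A = -43.192 / -49.007 = 0.8813

0.881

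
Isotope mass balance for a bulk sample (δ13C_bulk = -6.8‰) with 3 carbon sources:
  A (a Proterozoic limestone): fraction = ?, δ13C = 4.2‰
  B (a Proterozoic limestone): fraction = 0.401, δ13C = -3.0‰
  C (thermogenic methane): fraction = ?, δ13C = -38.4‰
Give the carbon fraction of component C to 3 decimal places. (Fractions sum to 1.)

0.190

Let f_C and f_A be the unknown fractions; fractions sum to 1 so f_C + f_A = 0.599.
Mass balance: Σ fᵢ·δᵢ = δ_bulk ⇒ f_C·(-38.4) + f_A·(4.2) = -6.8 − (-1.203) = -5.597
Substitute f_A = 0.599 − f_C:
f_C·(-38.4 − 4.2) = -5.597 − 0.599×(4.2) = -8.113
f_C = -8.113 / -42.6 = 0.1904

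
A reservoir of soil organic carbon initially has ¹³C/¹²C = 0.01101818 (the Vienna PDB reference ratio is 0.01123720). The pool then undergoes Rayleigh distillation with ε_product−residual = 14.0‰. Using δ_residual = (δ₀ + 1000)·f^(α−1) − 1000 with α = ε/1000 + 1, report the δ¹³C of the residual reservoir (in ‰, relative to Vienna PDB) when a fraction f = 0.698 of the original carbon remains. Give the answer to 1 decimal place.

δ₀ = (0.01101818/0.01123720 − 1)×1000 = (0.980509 − 1)×1000 = -19.491‰
α − 1 = ε/1000 = 0.0140
f^(α−1) = 0.698^(0.0140) = 0.994979
δ_res = (-19.491 + 1000) × 0.994979 − 1000 = 975.586 − 1000 = -24.41‰

-24.4‰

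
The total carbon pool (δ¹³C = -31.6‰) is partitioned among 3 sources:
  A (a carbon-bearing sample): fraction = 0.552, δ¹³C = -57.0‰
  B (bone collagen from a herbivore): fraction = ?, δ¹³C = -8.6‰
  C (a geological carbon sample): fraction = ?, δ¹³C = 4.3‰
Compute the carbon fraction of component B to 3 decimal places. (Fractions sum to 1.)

Let f_B and f_C be the unknown fractions; fractions sum to 1 so f_B + f_C = 0.448.
Mass balance: Σ fᵢ·δᵢ = δ_bulk ⇒ f_B·(-8.6) + f_C·(4.3) = -31.6 − (-31.464) = -0.136
Substitute f_C = 0.448 − f_B:
f_B·(-8.6 − 4.3) = -0.136 − 0.448×(4.3) = -2.062
f_B = -2.062 / -12.9 = 0.1599

0.160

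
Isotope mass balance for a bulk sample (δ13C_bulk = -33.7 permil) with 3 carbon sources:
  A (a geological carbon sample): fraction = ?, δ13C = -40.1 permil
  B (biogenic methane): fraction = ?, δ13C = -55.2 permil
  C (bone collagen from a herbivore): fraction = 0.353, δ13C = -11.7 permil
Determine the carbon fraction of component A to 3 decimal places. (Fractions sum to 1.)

Let f_A and f_B be the unknown fractions; fractions sum to 1 so f_A + f_B = 0.647.
Mass balance: Σ fᵢ·δᵢ = δ_bulk ⇒ f_A·(-40.1) + f_B·(-55.2) = -33.7 − (-4.130) = -29.570
Substitute f_B = 0.647 − f_A:
f_A·(-40.1 − -55.2) = -29.570 − 0.647×(-55.2) = 6.145
f_A = 6.145 / 15.1 = 0.4069

0.407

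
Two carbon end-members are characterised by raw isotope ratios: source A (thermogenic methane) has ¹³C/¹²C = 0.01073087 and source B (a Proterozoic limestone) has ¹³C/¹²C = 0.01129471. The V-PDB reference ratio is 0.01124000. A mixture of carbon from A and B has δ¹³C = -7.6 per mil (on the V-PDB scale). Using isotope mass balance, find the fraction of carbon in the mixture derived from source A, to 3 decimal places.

δ_A = (0.01073087/0.01124000 − 1)×1000 = (0.954704 − 1)×1000 = -45.296 per mil
δ_B = (0.01129471/0.01124000 − 1)×1000 = (1.004867 − 1)×1000 = 4.867 per mil
f_A = (δ_mix − δ_B)/(δ_A − δ_B) = (-7.6 − (4.867))/(-45.296 − (4.867))
f_A = -12.467 / -50.164 = 0.2485

0.249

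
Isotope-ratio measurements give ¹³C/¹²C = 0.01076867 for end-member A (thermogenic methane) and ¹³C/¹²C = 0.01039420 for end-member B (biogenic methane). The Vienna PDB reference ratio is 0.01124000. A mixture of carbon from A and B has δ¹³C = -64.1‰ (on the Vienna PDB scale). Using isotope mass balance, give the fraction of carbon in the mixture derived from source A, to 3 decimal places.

δ_A = (0.01076867/0.01124000 − 1)×1000 = (0.958067 − 1)×1000 = -41.933‰
δ_B = (0.01039420/0.01124000 − 1)×1000 = (0.924751 − 1)×1000 = -75.249‰
f_A = (δ_mix − δ_B)/(δ_A − δ_B) = (-64.1 − (-75.249))/(-41.933 − (-75.249))
f_A = 11.149 / 33.316 = 0.3346

0.335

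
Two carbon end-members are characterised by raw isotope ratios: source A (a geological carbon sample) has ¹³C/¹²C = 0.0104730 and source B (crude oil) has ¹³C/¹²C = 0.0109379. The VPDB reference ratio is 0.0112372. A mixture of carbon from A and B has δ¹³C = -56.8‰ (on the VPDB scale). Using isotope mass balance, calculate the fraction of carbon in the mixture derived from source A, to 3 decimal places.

0.729

δ_A = (0.0104730/0.0112372 − 1)×1000 = (0.931994 − 1)×1000 = -68.006‰
δ_B = (0.0109379/0.0112372 − 1)×1000 = (0.973365 − 1)×1000 = -26.635‰
f_A = (δ_mix − δ_B)/(δ_A − δ_B) = (-56.8 − (-26.635))/(-68.006 − (-26.635))
f_A = -30.165 / -41.372 = 0.7291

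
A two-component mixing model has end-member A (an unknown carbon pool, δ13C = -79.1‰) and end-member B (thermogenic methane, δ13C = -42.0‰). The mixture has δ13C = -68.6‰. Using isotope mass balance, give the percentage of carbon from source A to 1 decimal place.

δ_mix = f_A·δ_A + (1 − f_A)·δ_B  ⇒  f_A = (δ_mix − δ_B)/(δ_A − δ_B)
f_A = (-68.6 − (-42.0)) / (-79.1 − (-42.0))
f_A = -26.6 / -37.1 = 0.7170

71.7%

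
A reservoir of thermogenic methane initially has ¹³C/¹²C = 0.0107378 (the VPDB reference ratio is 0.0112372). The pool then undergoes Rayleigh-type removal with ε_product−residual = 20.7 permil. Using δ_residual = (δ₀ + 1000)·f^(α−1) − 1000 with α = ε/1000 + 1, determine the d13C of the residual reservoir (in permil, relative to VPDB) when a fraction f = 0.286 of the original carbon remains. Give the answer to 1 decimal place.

-68.9 permil

δ₀ = (0.0107378/0.0112372 − 1)×1000 = (0.955558 − 1)×1000 = -44.442 permil
α − 1 = ε/1000 = 0.0207
f^(α−1) = 0.286^(0.0207) = 0.974421
δ_res = (-44.442 + 1000) × 0.974421 − 1000 = 931.116 − 1000 = -68.88 permil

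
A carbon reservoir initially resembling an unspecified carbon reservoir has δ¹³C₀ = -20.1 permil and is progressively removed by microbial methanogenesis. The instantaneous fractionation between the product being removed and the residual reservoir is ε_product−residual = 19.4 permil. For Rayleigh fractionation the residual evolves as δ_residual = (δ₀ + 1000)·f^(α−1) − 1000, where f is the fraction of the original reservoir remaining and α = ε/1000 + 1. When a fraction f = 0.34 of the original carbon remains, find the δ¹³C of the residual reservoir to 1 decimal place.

Rayleigh residual: δ_res = (δ₀ + 1000)·f^(α−1) − 1000
α = ε/1000 + 1 = 1.01940, so α − 1 = 0.01940
f^(α−1) = 0.34^(0.01940) = 0.979289
δ_res = (-20.1 + 1000) × 0.979289 − 1000 = 959.605 − 1000 = -40.40 permil

-40.4 permil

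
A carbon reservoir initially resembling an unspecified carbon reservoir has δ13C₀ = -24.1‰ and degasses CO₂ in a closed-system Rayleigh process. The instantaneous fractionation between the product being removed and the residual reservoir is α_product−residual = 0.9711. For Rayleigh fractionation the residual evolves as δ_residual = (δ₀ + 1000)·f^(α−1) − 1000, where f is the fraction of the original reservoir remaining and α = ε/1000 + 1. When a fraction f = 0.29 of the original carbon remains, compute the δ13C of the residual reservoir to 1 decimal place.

Rayleigh residual: δ_res = (δ₀ + 1000)·f^(α−1) − 1000
α − 1 = -0.02890
f^(α−1) = 0.29^(-0.02890) = 1.036422
δ_res = (-24.1 + 1000) × 1.036422 − 1000 = 1011.444 − 1000 = 11.44‰

11.4‰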